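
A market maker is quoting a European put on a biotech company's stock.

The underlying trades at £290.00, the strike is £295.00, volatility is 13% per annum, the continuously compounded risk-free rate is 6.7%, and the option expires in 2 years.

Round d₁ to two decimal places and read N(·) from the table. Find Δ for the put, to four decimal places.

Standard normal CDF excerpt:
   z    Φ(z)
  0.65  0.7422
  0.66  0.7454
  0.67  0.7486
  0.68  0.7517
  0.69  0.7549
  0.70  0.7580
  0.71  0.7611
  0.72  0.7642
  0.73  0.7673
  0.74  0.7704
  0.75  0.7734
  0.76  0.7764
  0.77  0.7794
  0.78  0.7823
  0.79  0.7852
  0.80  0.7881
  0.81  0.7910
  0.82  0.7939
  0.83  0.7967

T = 2;  σ√T = 0.1838
d₁ = [ln(290/295) + (0.067 + 0.13²/2)·2] / 0.1838 = [-0.0171 + 0.1509] / 0.1838 = 0.7278 ≈ 0.73
N(d₁) = N(0.73) = 0.7673
Δ_put = N(d₁) − 1 = 0.7673 − 1 = -0.2327

-0.2327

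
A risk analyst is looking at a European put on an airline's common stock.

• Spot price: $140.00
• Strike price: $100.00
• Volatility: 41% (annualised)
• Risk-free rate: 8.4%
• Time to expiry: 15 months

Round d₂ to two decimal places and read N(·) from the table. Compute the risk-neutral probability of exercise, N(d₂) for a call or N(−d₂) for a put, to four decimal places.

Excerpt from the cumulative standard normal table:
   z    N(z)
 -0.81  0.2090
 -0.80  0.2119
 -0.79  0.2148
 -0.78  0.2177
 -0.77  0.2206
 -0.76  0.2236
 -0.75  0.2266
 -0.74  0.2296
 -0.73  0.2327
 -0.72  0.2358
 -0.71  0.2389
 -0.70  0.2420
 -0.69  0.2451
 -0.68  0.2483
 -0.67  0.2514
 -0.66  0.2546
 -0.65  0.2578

0.2327

T = 1.25;  σ√T = 0.4584
d₁ = [ln(140/100) + (0.084 + 0.41²/2)·1.25] / 0.4584 = [0.3365 + 0.2101] / 0.4584 = 1.1923 → 1.19
d₂ = d₁ − σ√T = 1.1923 − 0.4584 = 0.7339 → 0.73
Pr(exercise) under Q = N(−d₂) = N(-0.73) = 0.2327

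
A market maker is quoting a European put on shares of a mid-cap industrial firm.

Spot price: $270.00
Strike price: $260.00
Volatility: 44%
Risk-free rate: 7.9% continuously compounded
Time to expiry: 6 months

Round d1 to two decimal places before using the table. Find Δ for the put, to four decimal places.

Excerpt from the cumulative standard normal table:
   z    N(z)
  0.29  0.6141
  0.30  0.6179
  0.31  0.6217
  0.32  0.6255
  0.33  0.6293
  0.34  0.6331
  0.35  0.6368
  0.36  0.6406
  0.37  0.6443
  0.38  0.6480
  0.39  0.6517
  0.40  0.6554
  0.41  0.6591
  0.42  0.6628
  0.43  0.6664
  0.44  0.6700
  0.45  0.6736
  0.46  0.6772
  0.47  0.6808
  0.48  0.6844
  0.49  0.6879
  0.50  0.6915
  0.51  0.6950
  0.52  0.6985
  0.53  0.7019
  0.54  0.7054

σ√T = 0.44·√0.5 = 0.3111
d₁ = [ln(270/260) + (0.079 + 0.44²/2)·0.5] / 0.3111 = [0.0377 + 0.0879] / 0.3111 = 0.4038 → 0.40
N(d₁) = N(0.40) = 0.6554
Δ_put = N(d₁) − 1 = 0.6554 − 1 = -0.3446

-0.3446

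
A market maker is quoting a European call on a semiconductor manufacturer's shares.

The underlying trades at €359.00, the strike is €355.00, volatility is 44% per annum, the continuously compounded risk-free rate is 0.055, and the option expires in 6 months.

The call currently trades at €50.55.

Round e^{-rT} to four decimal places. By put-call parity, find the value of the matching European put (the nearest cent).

€36.93

exp(−rT) = exp(−0.055·0.5) = 0.9729
Put-call parity: C − P = S − K·e^(−rT) = 359 − 355·0.9729 = 359 − 345.3795 = 13.6205
P = C − (C − P) = 50.55 − (13.6205) = 36.9295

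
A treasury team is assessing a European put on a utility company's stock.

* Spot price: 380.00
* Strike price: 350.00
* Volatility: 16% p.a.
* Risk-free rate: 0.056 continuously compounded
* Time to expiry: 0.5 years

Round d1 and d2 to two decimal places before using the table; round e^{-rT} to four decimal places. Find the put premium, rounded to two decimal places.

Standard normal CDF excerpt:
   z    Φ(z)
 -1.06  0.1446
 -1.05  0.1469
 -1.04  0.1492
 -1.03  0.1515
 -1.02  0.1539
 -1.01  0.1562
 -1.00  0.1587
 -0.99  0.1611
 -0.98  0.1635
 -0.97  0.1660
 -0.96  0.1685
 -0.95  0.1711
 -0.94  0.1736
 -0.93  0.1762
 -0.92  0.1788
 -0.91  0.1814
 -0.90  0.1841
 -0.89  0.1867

T = 0.5;  σ√T = 0.1131
d₁ = [ln(380/350) + (0.056 + 0.16²/2)·0.5] / 0.1131 = [0.0822 + 0.0344] / 0.1131 = 1.0309 ⇒ 1.03
d₂ = d₁ − σ√T = 1.0309 − 0.1131 = 0.9178 ⇒ 0.92
exp(−rT) = exp(−0.056·0.5) = 0.9724
P = 350·0.9724·N(-0.92) − 380·N(-1.03) = 350·0.9724·0.1788 − 380·0.1515 = 60.8528 − 57.5700 = 3.2828

3.28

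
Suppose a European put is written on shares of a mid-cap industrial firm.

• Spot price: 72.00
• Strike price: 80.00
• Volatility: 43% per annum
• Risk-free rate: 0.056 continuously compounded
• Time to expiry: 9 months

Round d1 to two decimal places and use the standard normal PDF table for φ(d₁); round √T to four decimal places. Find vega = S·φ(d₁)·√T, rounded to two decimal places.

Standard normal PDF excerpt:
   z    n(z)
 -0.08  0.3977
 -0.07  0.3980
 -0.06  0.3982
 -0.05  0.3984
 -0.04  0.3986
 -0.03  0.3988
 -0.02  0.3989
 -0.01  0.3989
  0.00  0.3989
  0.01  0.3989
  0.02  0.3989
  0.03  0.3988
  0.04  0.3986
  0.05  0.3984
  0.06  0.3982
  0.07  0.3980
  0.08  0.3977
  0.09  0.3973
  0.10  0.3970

σ√T = 0.43 × 0.8660 = 0.3724
d₁ = [ln(72/80) + (0.056 + 0.43²/2)·0.75] / 0.3724 = [-0.1054 + 0.1113] / 0.3724 = 0.0161 ≈ 0.02
√T = √0.75 = 0.8660
φ(d₁) = φ(0.02) = 0.3989
vega = S·φ(d₁)·√T = 72·0.3989·0.8660 = 24.8722
(Vega is the same for a European call and put with the same parameters.)

24.87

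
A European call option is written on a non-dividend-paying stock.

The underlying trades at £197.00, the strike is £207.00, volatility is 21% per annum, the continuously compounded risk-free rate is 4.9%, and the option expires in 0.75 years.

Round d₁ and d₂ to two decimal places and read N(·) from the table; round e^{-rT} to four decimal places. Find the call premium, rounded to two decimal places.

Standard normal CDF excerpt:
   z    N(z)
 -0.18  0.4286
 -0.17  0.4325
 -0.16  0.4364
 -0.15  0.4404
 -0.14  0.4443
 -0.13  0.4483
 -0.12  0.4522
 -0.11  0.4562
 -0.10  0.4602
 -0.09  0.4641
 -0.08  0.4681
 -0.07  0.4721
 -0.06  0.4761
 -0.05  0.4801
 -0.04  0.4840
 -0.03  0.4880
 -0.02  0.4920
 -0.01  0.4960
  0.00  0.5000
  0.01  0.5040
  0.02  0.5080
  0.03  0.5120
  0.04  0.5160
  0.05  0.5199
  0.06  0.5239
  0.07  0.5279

£13.00

T = 0.75;  σ√T = 0.1819
ln(S/K) + (r + σ²/2)T = ln(197/207) + (0.049 + 0.21²/2)·0.75 = -0.0495 + 0.0533 = 0.0038
d₁ = 0.0038 / 0.1819 = 0.0207 ≈ 0.02
d₂ = d₁ − σ√T = 0.0207 − 0.1819 = -0.1611 ≈ -0.16
exp(−rT) = exp(−0.049·0.75) = 0.9639
C = 197·N(0.02) − 207·0.9639·N(-0.16) = 197·0.5080 − 207·0.9639·0.4364 = 100.0760 − 87.0737 = 13.0023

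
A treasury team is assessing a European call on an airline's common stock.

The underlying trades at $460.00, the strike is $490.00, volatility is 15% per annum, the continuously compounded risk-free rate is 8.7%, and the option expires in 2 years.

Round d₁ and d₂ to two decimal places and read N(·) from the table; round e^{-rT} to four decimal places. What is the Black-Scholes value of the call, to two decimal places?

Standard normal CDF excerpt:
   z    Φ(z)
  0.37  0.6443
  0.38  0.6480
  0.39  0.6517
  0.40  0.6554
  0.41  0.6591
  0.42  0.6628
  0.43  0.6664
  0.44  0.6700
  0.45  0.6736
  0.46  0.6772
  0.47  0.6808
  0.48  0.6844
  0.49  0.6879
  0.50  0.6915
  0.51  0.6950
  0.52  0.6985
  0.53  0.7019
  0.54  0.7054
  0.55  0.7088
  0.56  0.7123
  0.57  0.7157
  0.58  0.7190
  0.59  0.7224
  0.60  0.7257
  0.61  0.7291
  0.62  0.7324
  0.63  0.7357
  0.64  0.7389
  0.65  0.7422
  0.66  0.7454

σ√T = 0.15 × 1.4142 = 0.2121
ln(S/K) + (r + σ²/2)T = ln(460/490) + (0.087 + 0.15²/2)·2 = -0.0632 + 0.1965 = 0.1333
d₁ = 0.1333 / 0.2121 = 0.6285 ⇒ 0.63
d₂ = d₁ − σ√T = 0.6285 − 0.2121 = 0.4163 ⇒ 0.42
exp(−rT) = exp(−0.087·2) = 0.8403
N(d₁) = N(0.63) = 0.7357;  N(d₂) = N(0.42) = 0.6628
C = 460·0.7357 − 490·0.8403·0.6628 = 338.4220 − 272.9059 = 65.5161

$65.52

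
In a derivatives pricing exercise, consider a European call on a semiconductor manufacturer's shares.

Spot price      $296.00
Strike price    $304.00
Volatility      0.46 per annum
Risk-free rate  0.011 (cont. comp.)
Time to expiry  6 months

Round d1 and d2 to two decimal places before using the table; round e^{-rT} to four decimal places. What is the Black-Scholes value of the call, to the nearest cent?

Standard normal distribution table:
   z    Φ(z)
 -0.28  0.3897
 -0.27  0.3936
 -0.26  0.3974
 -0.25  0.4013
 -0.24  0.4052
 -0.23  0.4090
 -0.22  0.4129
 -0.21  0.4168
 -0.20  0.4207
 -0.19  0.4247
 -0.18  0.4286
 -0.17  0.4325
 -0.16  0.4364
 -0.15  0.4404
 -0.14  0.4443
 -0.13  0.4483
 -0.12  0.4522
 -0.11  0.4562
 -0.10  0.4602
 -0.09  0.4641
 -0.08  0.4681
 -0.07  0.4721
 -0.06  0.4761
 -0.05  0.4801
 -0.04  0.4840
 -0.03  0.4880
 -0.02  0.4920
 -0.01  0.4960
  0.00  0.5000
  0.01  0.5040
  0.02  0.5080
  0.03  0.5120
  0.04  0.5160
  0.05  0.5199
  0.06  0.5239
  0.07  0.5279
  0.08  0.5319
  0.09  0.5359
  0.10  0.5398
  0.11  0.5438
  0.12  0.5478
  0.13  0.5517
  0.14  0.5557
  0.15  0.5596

$36.13

σ√T = 0.46·√0.5 = 0.3253
d₁ = [ln(296/304) + (0.011 + 0.46²/2)·0.5] / 0.3253 = [-0.0267 + 0.0584] / 0.3253 = 0.0976 ≈ 0.10
d₂ = d₁ − σ√T = 0.0976 − 0.3253 = -0.2277 ≈ -0.23
exp(−rT) = exp(−0.011·0.5) = 0.9945
N(d₁) = N(0.10) = 0.5398;  N(d₂) = N(-0.23) = 0.4090
C = 296·0.5398 − 304·0.9945·0.4090 = 159.7808 − 123.6522 = 36.1286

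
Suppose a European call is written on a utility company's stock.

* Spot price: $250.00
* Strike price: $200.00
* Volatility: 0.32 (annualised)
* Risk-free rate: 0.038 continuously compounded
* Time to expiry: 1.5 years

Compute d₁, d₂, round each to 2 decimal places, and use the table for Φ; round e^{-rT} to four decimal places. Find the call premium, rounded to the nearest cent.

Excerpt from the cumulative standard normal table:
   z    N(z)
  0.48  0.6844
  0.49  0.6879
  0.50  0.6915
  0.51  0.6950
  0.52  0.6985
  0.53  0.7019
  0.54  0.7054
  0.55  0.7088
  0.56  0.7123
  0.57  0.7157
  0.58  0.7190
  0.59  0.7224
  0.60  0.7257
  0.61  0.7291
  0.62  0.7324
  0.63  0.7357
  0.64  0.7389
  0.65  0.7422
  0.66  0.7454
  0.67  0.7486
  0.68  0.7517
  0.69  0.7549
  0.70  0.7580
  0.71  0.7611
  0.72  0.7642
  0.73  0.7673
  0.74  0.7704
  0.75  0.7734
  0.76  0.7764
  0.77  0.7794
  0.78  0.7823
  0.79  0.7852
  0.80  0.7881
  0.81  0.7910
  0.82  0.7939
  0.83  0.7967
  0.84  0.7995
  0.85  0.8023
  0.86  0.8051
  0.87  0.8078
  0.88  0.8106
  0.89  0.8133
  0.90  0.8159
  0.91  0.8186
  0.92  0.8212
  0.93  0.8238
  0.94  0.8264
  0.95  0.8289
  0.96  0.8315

σ√T = 0.32 × 1.2247 = 0.3919
d₁ = [ln(250/200) + (0.038 + 0.32²/2)·1.5] / 0.3919 = [0.2231 + 0.1338] / 0.3919 = 0.9108 → 0.91
d₂ = d₁ − σ√T = 0.9108 − 0.3919 = 0.5188 → 0.52
e^(−rT) = e^(−0.038·1.5) = 0.9446
N(d₁) = N(0.91) = 0.8186;  N(d₂) = N(0.52) = 0.6985
C = 250·0.8186 − 200·0.9446·0.6985 = 204.6500 − 131.9606 = 72.6894

$72.69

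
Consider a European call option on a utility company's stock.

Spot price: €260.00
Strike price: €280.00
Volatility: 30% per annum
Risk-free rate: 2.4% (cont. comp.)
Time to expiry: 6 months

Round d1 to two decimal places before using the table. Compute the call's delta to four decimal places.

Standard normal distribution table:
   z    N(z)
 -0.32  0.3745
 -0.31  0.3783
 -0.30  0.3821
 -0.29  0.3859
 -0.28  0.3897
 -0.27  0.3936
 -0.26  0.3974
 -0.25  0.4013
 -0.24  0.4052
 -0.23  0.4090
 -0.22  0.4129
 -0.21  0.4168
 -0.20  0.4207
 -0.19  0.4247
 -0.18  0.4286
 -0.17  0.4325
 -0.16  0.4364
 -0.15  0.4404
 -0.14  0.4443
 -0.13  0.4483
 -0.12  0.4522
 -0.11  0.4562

σ√T = 0.3 × 0.7071 = 0.2121
d₁ = [ln(260/280) + (0.024 + 0.3²/2)·0.5] / 0.2121 = [-0.0741 + 0.0345] / 0.2121 = -0.1867 → -0.19
N(d₁) = N(-0.19) = 0.4247
Δ_call = N(d₁) = 0.4247

0.4247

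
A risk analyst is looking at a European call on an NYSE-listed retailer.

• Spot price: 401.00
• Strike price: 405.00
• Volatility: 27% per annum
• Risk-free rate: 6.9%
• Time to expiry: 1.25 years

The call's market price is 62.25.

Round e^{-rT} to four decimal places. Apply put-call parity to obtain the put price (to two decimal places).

e^(−rT) = e^(−0.069·1.25) = 0.9174
Put-call parity: C − P = S − K·e^(−rT) = 401 − 405·0.9174 = 401 − 371.5470 = 29.4530
P = C − (C − P) = 62.25 − (29.4530) = 32.7970

32.80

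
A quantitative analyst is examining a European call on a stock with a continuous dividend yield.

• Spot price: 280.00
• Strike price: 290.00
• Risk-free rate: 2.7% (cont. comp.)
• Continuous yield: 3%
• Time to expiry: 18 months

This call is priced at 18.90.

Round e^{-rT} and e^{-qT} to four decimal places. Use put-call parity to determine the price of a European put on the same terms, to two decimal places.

29.71

exp(−qT) = exp(−0.03·1.5) = 0.9560;  exp(−rT) = exp(−0.027·1.5) = 0.9603
Put-call parity: C − P = S·e^(−qT) − K·e^(−rT) = 280·0.9560 − 290·0.9603 = 267.6800 − 278.4870 = -10.8070
P = C − (C − P) = 18.90 − (-10.8070) = 29.7070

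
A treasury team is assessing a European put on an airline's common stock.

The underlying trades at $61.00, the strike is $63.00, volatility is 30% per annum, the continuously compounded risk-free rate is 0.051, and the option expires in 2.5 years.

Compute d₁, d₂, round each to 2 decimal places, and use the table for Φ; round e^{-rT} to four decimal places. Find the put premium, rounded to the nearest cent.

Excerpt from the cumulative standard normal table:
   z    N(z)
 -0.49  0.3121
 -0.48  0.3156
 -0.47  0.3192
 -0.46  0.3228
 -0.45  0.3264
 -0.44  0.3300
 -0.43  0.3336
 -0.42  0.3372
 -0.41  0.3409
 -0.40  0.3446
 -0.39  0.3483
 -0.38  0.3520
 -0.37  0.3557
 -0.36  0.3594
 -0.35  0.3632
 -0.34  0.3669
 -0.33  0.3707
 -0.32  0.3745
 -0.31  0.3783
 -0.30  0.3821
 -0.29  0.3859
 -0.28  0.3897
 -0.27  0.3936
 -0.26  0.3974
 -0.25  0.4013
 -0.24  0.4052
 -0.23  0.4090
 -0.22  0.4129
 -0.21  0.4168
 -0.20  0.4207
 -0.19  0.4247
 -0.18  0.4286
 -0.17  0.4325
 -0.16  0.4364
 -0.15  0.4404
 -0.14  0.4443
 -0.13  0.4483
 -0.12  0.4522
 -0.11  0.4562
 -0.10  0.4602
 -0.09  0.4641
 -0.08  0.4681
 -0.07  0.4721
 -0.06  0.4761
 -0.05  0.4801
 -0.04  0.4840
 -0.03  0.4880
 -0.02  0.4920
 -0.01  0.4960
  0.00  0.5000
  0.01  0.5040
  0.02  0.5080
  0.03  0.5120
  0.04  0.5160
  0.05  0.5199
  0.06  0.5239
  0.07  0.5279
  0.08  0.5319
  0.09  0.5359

$8.49

σ√T = 0.3·√2.5 = 0.4743
ln(S/K) + (r + σ²/2)T = ln(61/63) + (0.051 + 0.3²/2)·2.5 = -0.0323 + 0.2400 = 0.2077
d₁ = 0.2077 / 0.4743 = 0.4380 ≈ 0.44
d₂ = d₁ − σ√T = 0.4380 − 0.4743 = -0.0364 ≈ -0.04
e^(−rT) = e^(−0.051·2.5) = 0.8803
N(−d₂) = N(0.04) = 0.5160;  N(−d₁) = N(-0.44) = 0.3300
P = 63·0.8803·0.5160 − 61·0.3300 = 28.6168 − 20.1300 = 8.4868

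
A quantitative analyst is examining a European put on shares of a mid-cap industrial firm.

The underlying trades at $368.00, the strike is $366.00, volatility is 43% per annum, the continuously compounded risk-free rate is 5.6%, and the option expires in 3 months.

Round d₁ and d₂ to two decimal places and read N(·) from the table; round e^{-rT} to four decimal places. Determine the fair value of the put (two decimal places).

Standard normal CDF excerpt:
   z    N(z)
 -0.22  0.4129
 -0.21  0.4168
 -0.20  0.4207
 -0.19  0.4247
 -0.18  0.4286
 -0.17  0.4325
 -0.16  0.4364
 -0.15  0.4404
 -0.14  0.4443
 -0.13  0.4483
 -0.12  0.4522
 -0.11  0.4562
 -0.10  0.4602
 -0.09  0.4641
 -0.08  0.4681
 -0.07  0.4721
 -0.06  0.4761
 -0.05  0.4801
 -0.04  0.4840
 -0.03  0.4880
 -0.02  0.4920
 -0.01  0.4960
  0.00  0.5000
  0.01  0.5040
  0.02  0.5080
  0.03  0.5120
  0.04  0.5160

σ√T = 0.43·√0.25 = 0.2150
ln(S/K) + (r + σ²/2)T = ln(368/366) + (0.056 + 0.43²/2)·0.25 = 0.0054 + 0.0371 = 0.0426
d₁ = 0.0426 / 0.2150 = 0.1980 → 0.20
d₂ = d₁ − σ√T = 0.1980 − 0.2150 = -0.0170 → -0.02
exp(−rT) = exp(−0.056·0.25) = 0.9861
N(−d₂) = N(0.02) = 0.5080;  N(−d₁) = N(-0.20) = 0.4207
P = 366·0.9861·0.5080 − 368·0.4207 = 183.3436 − 154.8176 = 28.5260

$28.53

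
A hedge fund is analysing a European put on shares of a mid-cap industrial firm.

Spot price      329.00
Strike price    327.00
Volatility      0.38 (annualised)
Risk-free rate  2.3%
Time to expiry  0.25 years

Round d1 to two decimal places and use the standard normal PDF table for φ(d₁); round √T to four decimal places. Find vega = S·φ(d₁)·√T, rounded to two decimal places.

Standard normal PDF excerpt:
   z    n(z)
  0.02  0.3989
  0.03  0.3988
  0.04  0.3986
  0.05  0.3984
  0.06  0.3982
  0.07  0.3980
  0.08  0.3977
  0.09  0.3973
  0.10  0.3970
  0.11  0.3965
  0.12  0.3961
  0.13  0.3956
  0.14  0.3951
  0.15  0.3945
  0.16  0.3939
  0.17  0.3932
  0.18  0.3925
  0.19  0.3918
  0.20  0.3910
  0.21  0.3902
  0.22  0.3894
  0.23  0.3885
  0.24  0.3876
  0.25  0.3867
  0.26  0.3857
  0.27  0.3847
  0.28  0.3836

T = 0.25;  σ√T = 0.1900
d₁ = [ln(329/327) + (0.023 + 0.38²/2)·0.25] / 0.1900 = [0.0061 + 0.0238] / 0.1900 = 0.1574 ⇒ 0.16
√T = √0.25 = 0.5000
φ(d₁) = φ(0.16) = 0.3939
vega = S·φ(d₁)·√T = 329·0.3939·0.5000 = 64.7965

64.80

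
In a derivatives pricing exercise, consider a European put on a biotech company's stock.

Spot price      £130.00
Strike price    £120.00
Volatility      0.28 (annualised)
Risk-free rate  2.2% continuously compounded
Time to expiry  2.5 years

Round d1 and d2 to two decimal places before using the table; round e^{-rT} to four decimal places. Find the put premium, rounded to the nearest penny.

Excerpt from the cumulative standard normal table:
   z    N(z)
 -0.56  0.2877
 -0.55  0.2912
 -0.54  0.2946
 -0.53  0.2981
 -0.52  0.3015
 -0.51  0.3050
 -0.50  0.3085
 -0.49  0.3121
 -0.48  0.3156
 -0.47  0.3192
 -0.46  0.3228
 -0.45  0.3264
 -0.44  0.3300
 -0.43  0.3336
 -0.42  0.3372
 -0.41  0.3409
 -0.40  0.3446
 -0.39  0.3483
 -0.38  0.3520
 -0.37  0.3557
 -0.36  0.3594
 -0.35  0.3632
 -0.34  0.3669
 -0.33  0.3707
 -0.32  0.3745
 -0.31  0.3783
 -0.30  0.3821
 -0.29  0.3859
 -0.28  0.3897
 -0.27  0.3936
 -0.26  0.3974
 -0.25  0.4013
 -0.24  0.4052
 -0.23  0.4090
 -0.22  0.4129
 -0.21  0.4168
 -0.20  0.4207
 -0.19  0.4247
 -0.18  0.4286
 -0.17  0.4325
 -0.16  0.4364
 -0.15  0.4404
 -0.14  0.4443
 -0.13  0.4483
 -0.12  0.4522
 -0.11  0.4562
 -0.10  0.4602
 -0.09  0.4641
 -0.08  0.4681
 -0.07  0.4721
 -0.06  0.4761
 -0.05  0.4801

£14.41

σ√T = 0.28 × 1.5811 = 0.4427
ln(S/K) + (r + σ²/2)T = ln(130/120) + (0.022 + 0.28²/2)·2.5 = 0.0800 + 0.1530 = 0.2330
d₁ = 0.2330 / 0.4427 = 0.5264 ≈ 0.53
d₂ = d₁ − σ√T = 0.5264 − 0.4427 = 0.0837 ≈ 0.08
e^(−rT) = e^(−0.022·2.5) = 0.9465
N(−d₂) = N(-0.08) = 0.4681;  N(−d₁) = N(-0.53) = 0.2981
P = 120·0.9465·0.4681 − 130·0.2981 = 53.1668 − 38.7530 = 14.4138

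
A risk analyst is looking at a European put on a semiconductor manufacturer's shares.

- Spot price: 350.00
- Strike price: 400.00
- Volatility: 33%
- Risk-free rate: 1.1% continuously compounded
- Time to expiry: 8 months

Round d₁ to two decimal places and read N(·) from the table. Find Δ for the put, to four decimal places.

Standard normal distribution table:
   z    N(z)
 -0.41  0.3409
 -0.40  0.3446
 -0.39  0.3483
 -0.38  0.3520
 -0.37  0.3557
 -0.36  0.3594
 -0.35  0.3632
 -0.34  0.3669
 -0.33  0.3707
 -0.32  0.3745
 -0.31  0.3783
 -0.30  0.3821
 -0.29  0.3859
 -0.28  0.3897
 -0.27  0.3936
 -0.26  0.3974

T = 0.6667;  σ√T = 0.2694
d₁ = [ln(350/400) + (0.011 + ½·0.33²)·0.6667] / (σ√T) = (-0.1335 + 0.0436) / 0.2694 = -0.3336 which rounds to -0.33
N(d₁) = N(-0.33) = 0.3707
Δ_put = N(d₁) − 1 = 0.3707 − 1 = -0.6293

-0.6293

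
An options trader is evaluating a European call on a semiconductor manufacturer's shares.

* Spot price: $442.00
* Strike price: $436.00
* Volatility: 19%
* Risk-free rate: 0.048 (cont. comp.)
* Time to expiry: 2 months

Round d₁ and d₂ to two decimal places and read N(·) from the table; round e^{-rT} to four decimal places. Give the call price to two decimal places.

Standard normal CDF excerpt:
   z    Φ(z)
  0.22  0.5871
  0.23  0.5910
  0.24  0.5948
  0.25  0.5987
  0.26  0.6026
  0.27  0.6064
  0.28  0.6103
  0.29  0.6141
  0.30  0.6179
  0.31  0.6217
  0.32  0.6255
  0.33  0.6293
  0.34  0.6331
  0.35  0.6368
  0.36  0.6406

$19.21

T = 0.1667;  σ√T = 0.0776
d₁ = [ln(442/436) + (0.048 + 0.19²/2)·0.1667] / 0.0776 = [0.0137 + 0.0110] / 0.0776 = 0.3181 ≈ 0.32
d₂ = d₁ − σ√T = 0.3181 − 0.0776 = 0.2406 ≈ 0.24
e^(−rT) = e^(−0.048·0.1667) = 0.9920
C = 442·N(0.32) − 436·0.9920·N(0.24) = 442·0.6255 − 436·0.9920·0.5948 = 276.4710 − 257.2581 = 19.2129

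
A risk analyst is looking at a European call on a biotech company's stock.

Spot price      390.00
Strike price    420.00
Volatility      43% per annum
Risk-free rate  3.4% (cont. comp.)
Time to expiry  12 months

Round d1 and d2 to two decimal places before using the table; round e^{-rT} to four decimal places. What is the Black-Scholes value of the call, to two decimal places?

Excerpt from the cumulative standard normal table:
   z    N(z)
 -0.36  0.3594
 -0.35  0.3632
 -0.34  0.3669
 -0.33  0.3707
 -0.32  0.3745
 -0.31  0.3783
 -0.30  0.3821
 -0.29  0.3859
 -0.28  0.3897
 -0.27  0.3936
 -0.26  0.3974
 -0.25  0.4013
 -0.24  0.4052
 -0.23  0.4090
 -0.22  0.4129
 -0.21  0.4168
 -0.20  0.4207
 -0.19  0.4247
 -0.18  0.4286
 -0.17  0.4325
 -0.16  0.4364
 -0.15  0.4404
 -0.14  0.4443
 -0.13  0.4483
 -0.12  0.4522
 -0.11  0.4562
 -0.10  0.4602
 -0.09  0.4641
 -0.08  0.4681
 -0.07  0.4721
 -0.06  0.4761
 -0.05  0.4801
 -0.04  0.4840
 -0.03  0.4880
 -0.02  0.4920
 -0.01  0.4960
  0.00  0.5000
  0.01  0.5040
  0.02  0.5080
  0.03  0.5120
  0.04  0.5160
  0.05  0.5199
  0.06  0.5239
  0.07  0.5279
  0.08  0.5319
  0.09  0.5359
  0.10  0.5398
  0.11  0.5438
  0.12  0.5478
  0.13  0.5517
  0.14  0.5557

60.06

σ√T = 0.43 × 1.0000 = 0.4300
d₁ = [ln(390/420) + (0.034 + 0.43²/2)·1] / 0.4300 = [-0.0741 + 0.1265] / 0.4300 = 0.1217 → 0.12
d₂ = d₁ − σ√T = 0.1217 − 0.4300 = -0.3083 → -0.31
e^(−rT) = e^(−0.034·1) = 0.9666
C = 390·N(0.12) − 420·0.9666·N(-0.31) = 390·0.5478 − 420·0.9666·0.3783 = 213.6420 − 153.5792 = 60.0628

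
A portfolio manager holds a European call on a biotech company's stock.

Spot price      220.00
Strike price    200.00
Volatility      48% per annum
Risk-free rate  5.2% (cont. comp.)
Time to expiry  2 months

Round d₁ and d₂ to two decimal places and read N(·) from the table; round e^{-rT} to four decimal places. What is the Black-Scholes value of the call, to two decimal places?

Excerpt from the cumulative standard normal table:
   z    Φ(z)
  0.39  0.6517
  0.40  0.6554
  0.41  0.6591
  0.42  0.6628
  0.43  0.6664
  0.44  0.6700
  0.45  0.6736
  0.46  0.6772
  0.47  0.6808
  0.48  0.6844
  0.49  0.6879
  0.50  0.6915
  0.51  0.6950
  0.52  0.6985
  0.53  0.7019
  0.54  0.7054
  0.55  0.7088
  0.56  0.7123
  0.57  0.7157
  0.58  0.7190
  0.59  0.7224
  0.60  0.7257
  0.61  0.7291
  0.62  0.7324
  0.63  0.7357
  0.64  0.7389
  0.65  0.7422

29.72

T = 0.1667;  σ√T = 0.1960
d₁ = [ln(220/200) + (0.052 + ½·0.48²)·0.1667] / (σ√T) = (0.0953 + 0.0279) / 0.1960 = 0.6286 ⇒ 0.63
d₂ = 0.6286 − 0.1960 = 0.4326 ⇒ 0.43
exp(−rT) = exp(−0.052·0.1667) = 0.9914
C = 220·N(0.63) − 200·0.9914·N(0.43) = 220·0.7357 − 200·0.9914·0.6664 = 161.8540 − 132.1338 = 29.7202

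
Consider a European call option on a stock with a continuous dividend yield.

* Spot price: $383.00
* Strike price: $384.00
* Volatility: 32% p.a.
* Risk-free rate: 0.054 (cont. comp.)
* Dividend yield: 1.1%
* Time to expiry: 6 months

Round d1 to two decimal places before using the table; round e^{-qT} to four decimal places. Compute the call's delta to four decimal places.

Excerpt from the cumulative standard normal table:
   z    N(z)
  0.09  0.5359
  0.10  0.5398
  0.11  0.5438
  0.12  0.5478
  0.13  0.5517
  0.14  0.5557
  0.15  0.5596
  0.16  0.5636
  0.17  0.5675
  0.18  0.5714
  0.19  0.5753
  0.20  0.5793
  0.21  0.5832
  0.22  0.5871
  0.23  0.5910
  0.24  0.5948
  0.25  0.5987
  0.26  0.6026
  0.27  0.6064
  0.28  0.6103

T = 0.5;  σ√T = 0.2263
d₁ = [ln(383/384) + (0.054 − 0.011 + ½·0.32²)·0.5] / (σ√T) = (-0.0026 + 0.0471) / 0.2263 = 0.1966 which rounds to 0.20
N(d₁) = N(0.20) = 0.5793
Δ_call = exp(−qT)·N(d₁) = 0.9945·0.5793 = 0.5761

0.5761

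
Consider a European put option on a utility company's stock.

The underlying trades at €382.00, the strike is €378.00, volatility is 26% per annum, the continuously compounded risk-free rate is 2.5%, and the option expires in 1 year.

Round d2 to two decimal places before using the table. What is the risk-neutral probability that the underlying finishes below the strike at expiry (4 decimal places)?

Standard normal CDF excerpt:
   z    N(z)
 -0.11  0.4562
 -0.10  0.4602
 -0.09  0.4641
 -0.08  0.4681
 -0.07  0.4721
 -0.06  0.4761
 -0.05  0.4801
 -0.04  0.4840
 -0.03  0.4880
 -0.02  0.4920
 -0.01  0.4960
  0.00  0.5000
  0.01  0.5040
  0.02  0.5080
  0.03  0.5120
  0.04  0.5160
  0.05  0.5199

σ√T = 0.26·√1 = 0.2600
d₁ = [ln(382/378) + (0.025 + 0.26²/2)·1] / 0.2600 = [0.0105 + 0.0588] / 0.2600 = 0.2666 → 0.27
d₂ = d₁ − σ√T = 0.2666 − 0.2600 = 0.0066 → 0.01
Risk-neutral Pr[S_T < K] = N(−d₂) = N(-0.01) = 0.4960

0.4960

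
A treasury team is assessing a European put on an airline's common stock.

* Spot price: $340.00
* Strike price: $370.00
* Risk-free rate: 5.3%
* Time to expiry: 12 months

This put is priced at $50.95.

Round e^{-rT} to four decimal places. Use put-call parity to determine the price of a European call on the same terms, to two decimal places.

$40.04

exp(−rT) = exp(−0.053·1) = 0.9484
Put-call parity: C − P = S − K·e^(−rT) = 340 − 370·0.9484 = 340 − 350.9080 = -10.9080
C = P + (C − P) = 50.95 + (-10.9080) = 40.0420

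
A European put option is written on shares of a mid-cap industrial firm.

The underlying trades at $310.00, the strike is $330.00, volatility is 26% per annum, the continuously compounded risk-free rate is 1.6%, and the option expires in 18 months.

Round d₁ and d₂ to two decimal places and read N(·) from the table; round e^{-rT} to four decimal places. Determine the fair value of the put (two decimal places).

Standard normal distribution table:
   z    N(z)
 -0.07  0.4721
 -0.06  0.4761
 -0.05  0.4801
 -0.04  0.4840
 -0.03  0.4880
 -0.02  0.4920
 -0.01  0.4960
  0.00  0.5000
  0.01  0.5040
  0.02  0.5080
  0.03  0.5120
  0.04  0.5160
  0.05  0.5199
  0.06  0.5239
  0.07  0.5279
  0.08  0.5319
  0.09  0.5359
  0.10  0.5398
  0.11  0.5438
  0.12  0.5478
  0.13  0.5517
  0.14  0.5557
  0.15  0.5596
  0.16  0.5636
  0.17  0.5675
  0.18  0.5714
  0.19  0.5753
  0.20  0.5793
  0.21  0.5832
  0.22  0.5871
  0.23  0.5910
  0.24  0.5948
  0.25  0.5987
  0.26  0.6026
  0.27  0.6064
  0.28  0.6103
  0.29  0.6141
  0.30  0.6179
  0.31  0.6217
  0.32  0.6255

σ√T = 0.26 × 1.2247 = 0.3184
d₁ = [ln(310/330) + (0.016 + ½·0.26²)·1.5] / (σ√T) = (-0.0625 + 0.0747) / 0.3184 = 0.0382 → 0.04
d₂ = 0.0382 − 0.3184 = -0.2802 → -0.28
exp(−rT) = exp(−0.016·1.5) = 0.9763
P = 330·0.9763·N(0.28) − 310·N(-0.04) = 330·0.9763·0.6103 − 310·0.4840 = 196.6258 − 150.0400 = 46.5858

$46.59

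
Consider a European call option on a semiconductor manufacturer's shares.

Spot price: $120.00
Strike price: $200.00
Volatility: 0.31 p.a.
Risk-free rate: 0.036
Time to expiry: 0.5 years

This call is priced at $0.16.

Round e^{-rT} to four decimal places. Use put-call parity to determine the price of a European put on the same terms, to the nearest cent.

exp(−rT) = exp(−0.036·0.5) = 0.9822
Put-call parity: C − P = S − K·e^(−rT) = 120 − 200·0.9822 = 120 − 196.4400 = -76.4400
P = C − (C − P) = 0.16 − (-76.4400) = 76.6000

$76.60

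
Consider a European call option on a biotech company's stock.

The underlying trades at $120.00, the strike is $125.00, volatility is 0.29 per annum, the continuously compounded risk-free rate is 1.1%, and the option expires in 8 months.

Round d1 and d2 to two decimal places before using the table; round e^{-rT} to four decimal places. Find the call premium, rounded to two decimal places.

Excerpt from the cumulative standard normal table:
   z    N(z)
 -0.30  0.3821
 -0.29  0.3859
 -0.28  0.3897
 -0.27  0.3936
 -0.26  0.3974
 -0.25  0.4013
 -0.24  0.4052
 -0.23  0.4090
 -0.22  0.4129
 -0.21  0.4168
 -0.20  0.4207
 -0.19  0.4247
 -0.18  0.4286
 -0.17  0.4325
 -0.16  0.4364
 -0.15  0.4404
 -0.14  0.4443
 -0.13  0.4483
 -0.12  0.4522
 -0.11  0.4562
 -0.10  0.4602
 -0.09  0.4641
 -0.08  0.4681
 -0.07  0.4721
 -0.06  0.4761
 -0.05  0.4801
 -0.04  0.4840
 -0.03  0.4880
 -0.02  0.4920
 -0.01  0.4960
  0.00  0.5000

$9.73

T = 0.6667;  σ√T = 0.2368
d₁ = [ln(120/125) + (0.011 + ½·0.29²)·0.6667] / (σ√T) = (-0.0408 + 0.0354) / 0.2368 = -0.0230 which rounds to -0.02
d₂ = -0.0230 − 0.2368 = -0.2598 which rounds to -0.26
exp(−rT) = exp(−0.011·0.6667) = 0.9927
N(d₁) = N(-0.02) = 0.4920;  N(d₂) = N(-0.26) = 0.3974
C = 120·0.4920 − 125·0.9927·0.3974 = 59.0400 − 49.3124 = 9.7276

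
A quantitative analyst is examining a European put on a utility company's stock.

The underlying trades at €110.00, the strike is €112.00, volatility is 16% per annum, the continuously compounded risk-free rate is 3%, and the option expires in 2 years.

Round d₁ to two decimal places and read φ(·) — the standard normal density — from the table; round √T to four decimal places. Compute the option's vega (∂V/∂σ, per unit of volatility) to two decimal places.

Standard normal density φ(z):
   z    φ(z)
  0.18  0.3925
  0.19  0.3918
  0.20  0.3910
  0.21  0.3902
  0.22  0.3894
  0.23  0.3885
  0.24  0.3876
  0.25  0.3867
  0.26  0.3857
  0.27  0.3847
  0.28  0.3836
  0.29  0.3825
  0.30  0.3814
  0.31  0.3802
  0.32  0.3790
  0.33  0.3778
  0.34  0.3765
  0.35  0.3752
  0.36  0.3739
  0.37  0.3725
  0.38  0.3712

59.33

σ√T = 0.16·√2 = 0.2263
d₁ = [ln(110/112) + (0.03 + 0.16²/2)·2] / 0.2263 = [-0.0180 + 0.0856] / 0.2263 = 0.2987 which rounds to 0.30
√T = √2 = 1.4142
φ(d₁) = φ(0.30) = 0.3814
vega = S·φ(d₁)·√T = 110·0.3814·1.4142 = 59.3313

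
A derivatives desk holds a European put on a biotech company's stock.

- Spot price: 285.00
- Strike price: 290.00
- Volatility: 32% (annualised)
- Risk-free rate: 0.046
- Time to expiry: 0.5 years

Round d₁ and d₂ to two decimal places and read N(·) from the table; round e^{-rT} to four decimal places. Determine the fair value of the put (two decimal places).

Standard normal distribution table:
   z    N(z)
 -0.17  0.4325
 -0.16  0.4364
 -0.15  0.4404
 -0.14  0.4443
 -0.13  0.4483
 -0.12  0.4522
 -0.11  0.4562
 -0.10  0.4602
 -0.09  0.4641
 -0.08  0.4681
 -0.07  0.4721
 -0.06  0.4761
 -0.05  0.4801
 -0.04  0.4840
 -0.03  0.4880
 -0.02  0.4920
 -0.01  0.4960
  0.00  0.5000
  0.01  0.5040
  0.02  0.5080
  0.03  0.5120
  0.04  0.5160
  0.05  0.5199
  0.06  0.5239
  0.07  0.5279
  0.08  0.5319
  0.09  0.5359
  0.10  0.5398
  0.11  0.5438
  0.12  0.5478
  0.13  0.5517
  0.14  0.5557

25.26

σ√T = 0.32 × 0.7071 = 0.2263
d₁ = [ln(285/290) + (0.046 + 0.32²/2)·0.5] / 0.2263 = [-0.0174 + 0.0486] / 0.2263 = 0.1379 → 0.14
d₂ = d₁ − σ√T = 0.1379 − 0.2263 = -0.0884 → -0.09
exp(−rT) = exp(−0.046·0.5) = 0.9773
N(−d₂) = N(0.09) = 0.5359;  N(−d₁) = N(-0.14) = 0.4443
P = 290·0.9773·0.5359 − 285·0.4443 = 151.8832 − 126.6255 = 25.2577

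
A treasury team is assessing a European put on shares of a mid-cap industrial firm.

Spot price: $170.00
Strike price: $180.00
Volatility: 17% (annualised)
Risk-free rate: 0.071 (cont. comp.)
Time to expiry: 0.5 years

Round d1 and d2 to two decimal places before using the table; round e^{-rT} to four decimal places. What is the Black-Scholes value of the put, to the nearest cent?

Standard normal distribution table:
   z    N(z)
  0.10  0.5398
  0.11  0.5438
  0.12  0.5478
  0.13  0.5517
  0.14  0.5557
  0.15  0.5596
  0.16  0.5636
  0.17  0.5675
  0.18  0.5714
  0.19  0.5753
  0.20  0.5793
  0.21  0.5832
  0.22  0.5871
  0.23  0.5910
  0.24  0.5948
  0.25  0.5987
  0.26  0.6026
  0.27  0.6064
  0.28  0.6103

σ√T = 0.17 × 0.7071 = 0.1202
d₁ = [ln(170/180) + (0.071 + 0.17²/2)·0.5] / 0.1202 = [-0.0572 + 0.0427] / 0.1202 = -0.1201 ≈ -0.12
d₂ = d₁ − σ√T = -0.1201 − 0.1202 = -0.2403 ≈ -0.24
exp(−rT) = exp(−0.071·0.5) = 0.9651
N(−d₂) = N(0.24) = 0.5948;  N(−d₁) = N(0.12) = 0.5478
P = 180·0.9651·0.5948 − 170·0.5478 = 103.3275 − 93.1260 = 10.2015

$10.20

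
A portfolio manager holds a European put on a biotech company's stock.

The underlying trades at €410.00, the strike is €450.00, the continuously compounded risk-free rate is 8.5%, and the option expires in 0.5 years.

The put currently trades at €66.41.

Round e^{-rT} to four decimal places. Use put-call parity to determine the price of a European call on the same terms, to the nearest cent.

€45.13

exp(−rT) = exp(−0.085·0.5) = 0.9584
Put-call parity: C − P = S − K·e^(−rT) = 410 − 450·0.9584 = 410 − 431.2800 = -21.2800
C = P + (C − P) = 66.41 + (-21.2800) = 45.1300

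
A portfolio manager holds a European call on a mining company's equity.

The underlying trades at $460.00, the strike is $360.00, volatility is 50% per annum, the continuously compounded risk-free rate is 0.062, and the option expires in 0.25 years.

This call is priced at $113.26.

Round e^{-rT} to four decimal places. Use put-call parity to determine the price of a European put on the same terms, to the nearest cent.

e^(−rT) = e^(−0.062·0.25) = 0.9846
Put-call parity: C − P = S − K·e^(−rT) = 460 − 360·0.9846 = 460 − 354.4560 = 105.5440
P = C − (C − P) = 113.26 − (105.5440) = 7.7160

$7.72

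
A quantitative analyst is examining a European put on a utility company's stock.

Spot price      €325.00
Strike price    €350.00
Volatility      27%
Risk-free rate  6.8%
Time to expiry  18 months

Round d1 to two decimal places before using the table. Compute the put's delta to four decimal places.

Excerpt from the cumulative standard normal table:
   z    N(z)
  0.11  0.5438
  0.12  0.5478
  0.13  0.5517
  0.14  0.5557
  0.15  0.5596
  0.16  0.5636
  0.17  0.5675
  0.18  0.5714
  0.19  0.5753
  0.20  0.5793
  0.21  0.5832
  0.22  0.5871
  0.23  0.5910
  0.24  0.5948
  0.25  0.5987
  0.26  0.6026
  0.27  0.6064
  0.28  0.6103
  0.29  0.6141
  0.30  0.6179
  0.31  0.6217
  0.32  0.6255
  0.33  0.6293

T = 1.5;  σ√T = 0.3307
d₁ = [ln(325/350) + (0.068 + 0.27²/2)·1.5] / 0.3307 = [-0.0741 + 0.1567] / 0.3307 = 0.2497 which rounds to 0.25
N(d₁) = N(0.25) = 0.5987
Δ_put = N(d₁) − 1 = 0.5987 − 1 = -0.4013

-0.4013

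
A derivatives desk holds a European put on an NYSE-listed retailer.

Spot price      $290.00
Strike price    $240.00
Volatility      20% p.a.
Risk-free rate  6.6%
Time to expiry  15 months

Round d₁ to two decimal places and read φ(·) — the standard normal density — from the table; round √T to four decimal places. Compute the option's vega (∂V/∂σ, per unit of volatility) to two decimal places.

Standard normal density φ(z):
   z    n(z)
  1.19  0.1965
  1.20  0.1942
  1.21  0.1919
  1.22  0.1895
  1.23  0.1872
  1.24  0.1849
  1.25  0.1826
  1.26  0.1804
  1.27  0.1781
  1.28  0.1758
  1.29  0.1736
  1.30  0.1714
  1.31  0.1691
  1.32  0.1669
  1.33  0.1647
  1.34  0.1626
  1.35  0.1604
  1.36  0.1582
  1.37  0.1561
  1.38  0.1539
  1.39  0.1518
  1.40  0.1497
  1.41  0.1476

53.40

σ√T = 0.2 × 1.1180 = 0.2236
ln(S/K) + (r + σ²/2)T = ln(290/240) + (0.066 + 0.2²/2)·1.25 = 0.1892 + 0.1075 = 0.2967
d₁ = 0.2967 / 0.2236 = 1.3271 which rounds to 1.33
√T = √1.25 = 1.1180
φ(d₁) = φ(1.33) = 0.1647
vega = S·φ(d₁)·√T = 290·0.1647·1.1180 = 53.3990
(Vega is the same for a European call and put with the same parameters.)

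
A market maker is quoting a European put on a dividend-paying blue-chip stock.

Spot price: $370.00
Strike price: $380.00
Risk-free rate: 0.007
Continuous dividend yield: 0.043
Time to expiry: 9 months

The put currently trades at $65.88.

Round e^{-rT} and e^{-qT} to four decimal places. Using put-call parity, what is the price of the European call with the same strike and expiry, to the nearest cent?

$46.13

e^(−qT) = e^(−0.043·0.75) = 0.9683;  e^(−rT) = e^(−0.007·0.75) = 0.9948
Put-call parity: C − P = S·e^(−qT) − K·e^(−rT) = 370·0.9683 − 380·0.9948 = 358.2710 − 378.0240 = -19.7530
C = P + (C − P) = 65.88 + (-19.7530) = 46.1270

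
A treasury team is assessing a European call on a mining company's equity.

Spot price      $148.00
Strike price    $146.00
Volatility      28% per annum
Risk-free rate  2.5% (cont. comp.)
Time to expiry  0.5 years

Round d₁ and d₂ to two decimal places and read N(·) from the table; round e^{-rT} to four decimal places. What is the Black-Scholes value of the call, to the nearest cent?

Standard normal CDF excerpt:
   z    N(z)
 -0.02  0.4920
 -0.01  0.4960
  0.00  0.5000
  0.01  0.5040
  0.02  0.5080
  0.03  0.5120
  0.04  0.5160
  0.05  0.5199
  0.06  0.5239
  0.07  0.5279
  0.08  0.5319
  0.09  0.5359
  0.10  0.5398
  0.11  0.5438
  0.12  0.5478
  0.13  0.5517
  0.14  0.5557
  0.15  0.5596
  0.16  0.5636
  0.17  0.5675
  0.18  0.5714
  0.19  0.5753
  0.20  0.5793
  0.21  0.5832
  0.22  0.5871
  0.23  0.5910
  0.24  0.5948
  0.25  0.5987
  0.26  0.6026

$13.64

σ√T = 0.28 × 0.7071 = 0.1980
d₁ = [ln(148/146) + (0.025 + 0.28²/2)·0.5] / 0.1980 = [0.0136 + 0.0321] / 0.1980 = 0.2308 ⇒ 0.23
d₂ = d₁ − σ√T = 0.2308 − 0.1980 = 0.0329 ⇒ 0.03
exp(−rT) = exp(−0.025·0.5) = 0.9876
C = 148·N(0.23) − 146·0.9876·N(0.03) = 148·0.5910 − 146·0.9876·0.5120 = 87.4680 − 73.8251 = 13.6429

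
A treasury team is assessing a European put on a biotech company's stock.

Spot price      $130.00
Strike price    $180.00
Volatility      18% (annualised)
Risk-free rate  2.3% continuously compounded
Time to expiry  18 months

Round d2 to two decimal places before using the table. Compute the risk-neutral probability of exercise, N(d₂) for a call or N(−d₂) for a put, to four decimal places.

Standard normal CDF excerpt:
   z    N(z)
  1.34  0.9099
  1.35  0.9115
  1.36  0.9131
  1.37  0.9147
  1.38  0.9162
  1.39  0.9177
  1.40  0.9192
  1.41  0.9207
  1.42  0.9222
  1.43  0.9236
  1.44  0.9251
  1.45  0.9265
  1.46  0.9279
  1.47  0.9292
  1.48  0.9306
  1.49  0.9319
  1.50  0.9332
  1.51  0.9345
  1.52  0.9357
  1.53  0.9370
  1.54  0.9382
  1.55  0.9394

σ√T = 0.18 × 1.2247 = 0.2205
ln(S/K) + (r + σ²/2)T = ln(130/180) + (0.023 + 0.18²/2)·1.5 = -0.3254 + 0.0588 = -0.2666
d₁ = -0.2666 / 0.2205 = -1.2094 which rounds to -1.21
d₂ = d₁ − σ√T = -1.2094 − 0.2205 = -1.4299 which rounds to -1.43
Pr(exercise) under Q = N(−d₂) = N(1.43) = 0.9236

0.9236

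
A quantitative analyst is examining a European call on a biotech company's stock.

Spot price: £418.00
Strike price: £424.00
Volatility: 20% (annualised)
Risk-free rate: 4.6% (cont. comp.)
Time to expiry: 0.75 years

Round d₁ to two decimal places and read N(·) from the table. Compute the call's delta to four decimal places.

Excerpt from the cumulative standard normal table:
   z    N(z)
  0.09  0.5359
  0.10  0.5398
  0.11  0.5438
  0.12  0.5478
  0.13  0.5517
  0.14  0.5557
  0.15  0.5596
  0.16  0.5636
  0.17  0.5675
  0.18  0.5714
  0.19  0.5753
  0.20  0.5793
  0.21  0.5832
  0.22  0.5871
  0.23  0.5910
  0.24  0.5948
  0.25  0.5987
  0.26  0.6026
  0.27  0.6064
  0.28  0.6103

σ√T = 0.2 × 0.8660 = 0.1732
d₁ = [ln(418/424) + (0.046 + 0.2²/2)·0.75] / 0.1732 = [-0.0143 + 0.0495] / 0.1732 = 0.2035 which rounds to 0.20
N(d₁) = N(0.20) = 0.5793
Δ_call = N(d₁) = 0.5793

0.5793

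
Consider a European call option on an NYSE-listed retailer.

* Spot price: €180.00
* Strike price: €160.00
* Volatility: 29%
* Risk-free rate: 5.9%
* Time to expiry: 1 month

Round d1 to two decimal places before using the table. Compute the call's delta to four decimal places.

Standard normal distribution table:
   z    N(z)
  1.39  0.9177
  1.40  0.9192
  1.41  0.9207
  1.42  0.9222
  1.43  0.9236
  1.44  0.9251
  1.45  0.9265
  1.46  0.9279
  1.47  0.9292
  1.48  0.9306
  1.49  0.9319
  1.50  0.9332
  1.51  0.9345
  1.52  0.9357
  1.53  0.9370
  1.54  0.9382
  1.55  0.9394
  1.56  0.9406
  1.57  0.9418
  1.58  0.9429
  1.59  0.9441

σ√T = 0.29·√0.08333 = 0.0837
d₁ = [ln(180/160) + (0.059 + 0.29²/2)·0.08333] / 0.0837 = [0.1178 + 0.0084] / 0.0837 = 1.5075 → 1.51
N(d₁) = N(1.51) = 0.9345
Δ_call = N(d₁) = 0.9345

0.9345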